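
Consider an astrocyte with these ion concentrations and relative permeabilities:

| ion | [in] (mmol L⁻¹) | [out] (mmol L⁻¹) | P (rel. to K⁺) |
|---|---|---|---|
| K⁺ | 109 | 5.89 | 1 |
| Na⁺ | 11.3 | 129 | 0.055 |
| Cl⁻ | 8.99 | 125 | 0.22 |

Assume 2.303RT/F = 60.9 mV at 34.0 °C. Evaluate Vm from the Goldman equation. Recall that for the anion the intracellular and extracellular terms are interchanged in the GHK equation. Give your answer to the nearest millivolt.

-59 mV

Vm = 60.9 · log₁₀[(Σ P·[cation]ₒ + Σ P·[anion]ᵢ) / (Σ P·[cation]ᵢ + Σ P·[anion]ₒ)]
Numerator = 1×5.89 + 0.055×129 + 0.22×8.99 = 14.96
Denominator = 1×109 + 0.055×11.3 + 0.22×125 = 137.1
Vm = 60.9 · log₁₀(0.10912) = 60.9 × (-0.9621) = -58.59 mV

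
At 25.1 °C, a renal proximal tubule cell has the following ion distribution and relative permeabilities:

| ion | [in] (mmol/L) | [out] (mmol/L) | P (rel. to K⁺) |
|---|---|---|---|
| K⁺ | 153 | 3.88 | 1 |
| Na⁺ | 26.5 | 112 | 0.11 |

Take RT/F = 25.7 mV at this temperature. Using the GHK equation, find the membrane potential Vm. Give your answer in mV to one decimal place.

-58.2 mV

Vm = 25.7 · ln[(Σ P·[cation]ₒ + Σ P·[anion]ᵢ) / (Σ P·[cation]ᵢ + Σ P·[anion]ₒ)]
Numerator = 1×3.88 + 0.11×112 = 16.2
Denominator = 1×153 + 0.11×26.5 = 155.9
Vm = 25.7 · ln(0.1039) = 25.7 × (-2.2643) = -58.19 mV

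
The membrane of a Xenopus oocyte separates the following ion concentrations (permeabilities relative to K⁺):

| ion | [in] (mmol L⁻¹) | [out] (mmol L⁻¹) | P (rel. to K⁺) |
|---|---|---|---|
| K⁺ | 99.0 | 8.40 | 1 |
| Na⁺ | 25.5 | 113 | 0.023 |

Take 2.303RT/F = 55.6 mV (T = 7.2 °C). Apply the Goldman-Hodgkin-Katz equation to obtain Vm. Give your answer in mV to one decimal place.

-53.2 mV

Vm = 55.6 · log₁₀[(Σ P·[cation]ₒ + Σ P·[anion]ᵢ) / (Σ P·[cation]ᵢ + Σ P·[anion]ₒ)]
Numerator = 1×8.40 + 0.023×113 = 11
Denominator = 1×99.0 + 0.023×25.5 = 99.59
Vm = 55.6 · log₁₀(0.11045) = 55.6 × (-0.9568) = -53.20 mV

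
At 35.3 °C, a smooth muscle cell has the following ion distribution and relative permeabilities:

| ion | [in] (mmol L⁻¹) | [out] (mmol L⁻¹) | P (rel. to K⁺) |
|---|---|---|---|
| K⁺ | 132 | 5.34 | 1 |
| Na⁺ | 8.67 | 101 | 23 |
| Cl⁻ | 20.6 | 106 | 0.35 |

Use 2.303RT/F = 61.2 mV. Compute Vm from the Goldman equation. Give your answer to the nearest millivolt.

Vm = 61.2 · log₁₀[(Σ P·[cation]ₒ + Σ P·[anion]ᵢ) / (Σ P·[cation]ᵢ + Σ P·[anion]ₒ)]
Numerator = 1×5.34 + 23×101 + 0.35×20.6 = 2336
Denominator = 1×132 + 23×8.67 + 0.35×106 = 368.5
Vm = 61.2 · log₁₀(6.3378) = 61.2 × (0.8019) = 49.08 mV

49 mV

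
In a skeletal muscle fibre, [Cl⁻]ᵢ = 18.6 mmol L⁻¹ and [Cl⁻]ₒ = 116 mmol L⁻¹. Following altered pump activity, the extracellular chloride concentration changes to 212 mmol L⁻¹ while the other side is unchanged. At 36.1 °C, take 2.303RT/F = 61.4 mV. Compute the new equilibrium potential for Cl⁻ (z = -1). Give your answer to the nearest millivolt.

After the shift: [Cl⁻]_out = 212, [Cl⁻]_in = 18.6 mmol L⁻¹.
E_new = (61.4/-1)·log₁₀(212/18.6) = -61.40 · (1.0568) = -64.89 mV

-65 mV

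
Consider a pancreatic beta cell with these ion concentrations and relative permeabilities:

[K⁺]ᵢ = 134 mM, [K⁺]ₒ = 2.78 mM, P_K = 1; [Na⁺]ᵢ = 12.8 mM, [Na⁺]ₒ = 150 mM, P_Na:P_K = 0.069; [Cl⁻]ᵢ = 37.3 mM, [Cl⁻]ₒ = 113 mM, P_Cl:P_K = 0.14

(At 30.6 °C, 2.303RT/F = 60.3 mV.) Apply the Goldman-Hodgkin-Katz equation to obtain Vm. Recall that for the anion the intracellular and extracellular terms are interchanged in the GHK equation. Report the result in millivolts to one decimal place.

Vm = 60.3 · log₁₀[(Σ P·[cation]ₒ + Σ P·[anion]ᵢ) / (Σ P·[cation]ᵢ + Σ P·[anion]ₒ)]
Numerator = 1×2.78 + 0.069×150 + 0.14×37.3 = 18.35
Denominator = 1×134 + 0.069×12.8 + 0.14×113 = 150.7
Vm = 60.3 · log₁₀(0.12178) = 60.3 × (-0.9144) = -55.14 mV

-55.1 mV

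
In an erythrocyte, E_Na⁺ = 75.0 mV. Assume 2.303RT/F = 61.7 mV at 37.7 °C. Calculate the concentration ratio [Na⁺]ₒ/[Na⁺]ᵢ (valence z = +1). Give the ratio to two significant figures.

log₁₀([out]/[in]) = E·z/(61.7) = 75.0 × 1 / 61.7 = 1.2156
[out]/[in] = 10^(1.2156) = 16.43

16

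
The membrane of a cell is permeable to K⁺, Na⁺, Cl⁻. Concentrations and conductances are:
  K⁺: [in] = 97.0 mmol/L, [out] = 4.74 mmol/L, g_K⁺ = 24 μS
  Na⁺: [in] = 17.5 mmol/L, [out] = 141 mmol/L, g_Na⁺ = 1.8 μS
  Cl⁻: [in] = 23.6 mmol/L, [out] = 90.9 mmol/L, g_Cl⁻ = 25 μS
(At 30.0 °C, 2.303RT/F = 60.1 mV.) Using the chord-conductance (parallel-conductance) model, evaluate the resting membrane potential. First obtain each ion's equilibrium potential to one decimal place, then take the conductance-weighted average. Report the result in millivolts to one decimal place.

-52.6 mV

E_K⁺ = (60.1/1)·log₁₀(4.74/97.0) = -78.8 mV
E_Na⁺ = (60.1/1)·log₁₀(141/17.5) = 54.5 mV
E_Cl⁻ = (60.1/-1)·log₁₀(90.9/23.6) = -35.2 mV
Vm = (Σ gᵢEᵢ)/(Σ gᵢ) = (24·-78.8 + 1.8·54.5 + 25·-35.2) / (24 + 1.8 + 25)
= -2673.10 / 50.8 = -52.62 mV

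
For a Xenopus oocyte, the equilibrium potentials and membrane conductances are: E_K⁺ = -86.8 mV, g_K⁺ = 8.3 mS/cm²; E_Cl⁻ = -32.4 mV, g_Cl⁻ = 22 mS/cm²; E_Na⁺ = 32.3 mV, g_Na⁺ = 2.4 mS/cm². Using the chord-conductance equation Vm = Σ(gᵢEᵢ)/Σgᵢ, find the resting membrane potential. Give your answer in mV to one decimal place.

-41.5 mV

Σ gᵢEᵢ = 8.3·(-86.8) + 22·(-32.4) + 2.4·(32.3) = -1355.72
Σ gᵢ = 8.3 + 22 + 2.4 = 32.7
Vm = -1355.72 / 32.7 = -41.46 mV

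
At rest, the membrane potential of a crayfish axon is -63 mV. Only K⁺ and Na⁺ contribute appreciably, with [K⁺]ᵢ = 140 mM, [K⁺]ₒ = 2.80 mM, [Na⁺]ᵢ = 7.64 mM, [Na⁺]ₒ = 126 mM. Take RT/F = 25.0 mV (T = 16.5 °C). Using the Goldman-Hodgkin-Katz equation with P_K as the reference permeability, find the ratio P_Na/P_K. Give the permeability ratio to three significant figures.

Let α = P_Na/P_K. GHK: Vm = 25.0·ln[(Kₒ + α·Naₒ)/(Kᵢ + α·Naᵢ)].
e^(Vm/25.0) = e^(-63.0/25.0) = 0.08046
So 0.08046·(Kᵢ + α·Naᵢ) = Kₒ + α·Naₒ → α = (0.08046·140.0 − 2.8) / (126.0 − 0.08046·7.64)
α = (11.26 − 2.8) / (126.0 − 0.6147) = 8.464/125.4 = 0.06751

0.0675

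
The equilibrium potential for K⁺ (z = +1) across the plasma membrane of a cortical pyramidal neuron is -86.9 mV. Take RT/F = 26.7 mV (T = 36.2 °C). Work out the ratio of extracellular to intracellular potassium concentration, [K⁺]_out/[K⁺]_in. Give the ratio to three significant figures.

0.0386

ln([out]/[in]) = E·z/(26.7) = -86.9 × 1 / 26.7 = -3.2547
[out]/[in] = e^(-3.2547) = 0.03859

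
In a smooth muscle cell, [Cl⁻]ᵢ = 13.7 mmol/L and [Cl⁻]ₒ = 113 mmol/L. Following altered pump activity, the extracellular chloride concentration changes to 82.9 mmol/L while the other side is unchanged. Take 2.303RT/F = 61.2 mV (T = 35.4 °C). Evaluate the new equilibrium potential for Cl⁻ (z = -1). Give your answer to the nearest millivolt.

After the shift: [Cl⁻]_out = 82.9, [Cl⁻]_in = 13.7 mmol/L.
E_new = (61.2/-1)·log₁₀(82.9/13.7) = -61.20 · (0.7818) = -47.85 mV

-48 mV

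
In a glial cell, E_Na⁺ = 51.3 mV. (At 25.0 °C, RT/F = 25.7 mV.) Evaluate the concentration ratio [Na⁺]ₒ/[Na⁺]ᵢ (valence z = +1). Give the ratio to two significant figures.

ln([out]/[in]) = E·z/(25.7) = 51.3 × 1 / 25.7 = 1.9961
[out]/[in] = e^(1.9961) = 7.36

7.4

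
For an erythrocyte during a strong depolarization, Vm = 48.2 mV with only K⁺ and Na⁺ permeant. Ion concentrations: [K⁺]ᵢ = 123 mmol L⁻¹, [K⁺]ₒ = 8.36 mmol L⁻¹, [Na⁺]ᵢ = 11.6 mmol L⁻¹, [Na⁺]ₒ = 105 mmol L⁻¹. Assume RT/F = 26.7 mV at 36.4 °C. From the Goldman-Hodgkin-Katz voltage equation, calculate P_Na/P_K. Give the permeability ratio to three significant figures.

21.5

Let α = P_Na/P_K. GHK: Vm = 26.7·ln[(Kₒ + α·Naₒ)/(Kᵢ + α·Naᵢ)].
e^(Vm/26.7) = e^(48.2/26.7) = 6.0815
So 6.0815·(Kᵢ + α·Naᵢ) = Kₒ + α·Naₒ → α = (6.0815·123.0 − 8.36) / (105.0 − 6.0815·11.6)
α = (748 − 8.36) / (105.0 − 70.54) = 739.7/34.46 = 21.47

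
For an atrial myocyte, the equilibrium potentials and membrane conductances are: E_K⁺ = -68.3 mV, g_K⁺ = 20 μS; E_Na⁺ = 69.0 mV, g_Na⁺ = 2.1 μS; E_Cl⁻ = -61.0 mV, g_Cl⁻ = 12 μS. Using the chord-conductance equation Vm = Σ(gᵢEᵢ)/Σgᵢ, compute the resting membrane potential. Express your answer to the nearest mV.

-57 mV

Σ gᵢEᵢ = 20·(-68.3) + 2.1·(69.0) + 12·(-61.0) = -1953.10
Σ gᵢ = 20 + 2.1 + 12 = 34.1
Vm = -1953.10 / 34.1 = -57.28 mV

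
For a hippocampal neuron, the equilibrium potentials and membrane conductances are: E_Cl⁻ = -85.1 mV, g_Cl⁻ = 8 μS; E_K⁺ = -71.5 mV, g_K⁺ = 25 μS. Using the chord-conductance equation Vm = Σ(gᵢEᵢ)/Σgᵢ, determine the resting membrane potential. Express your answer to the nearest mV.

-75 mV

Σ gᵢEᵢ = 8·(-85.1) + 25·(-71.5) = -2468.30
Σ gᵢ = 8 + 25 = 33
Vm = -2468.30 / 33 = -74.80 mV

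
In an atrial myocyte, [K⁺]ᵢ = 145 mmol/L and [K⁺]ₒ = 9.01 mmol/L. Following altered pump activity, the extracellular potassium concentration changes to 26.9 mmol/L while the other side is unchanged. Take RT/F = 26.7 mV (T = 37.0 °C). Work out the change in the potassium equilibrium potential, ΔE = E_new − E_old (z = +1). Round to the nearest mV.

E_old = (26.7/1)·ln(9.01/145) = -74.18 mV
E_new = (26.7/1)·ln(26.9/145) = -44.98 mV
ΔE = -44.98 − (-74.18) = 29.20 mV

29 mV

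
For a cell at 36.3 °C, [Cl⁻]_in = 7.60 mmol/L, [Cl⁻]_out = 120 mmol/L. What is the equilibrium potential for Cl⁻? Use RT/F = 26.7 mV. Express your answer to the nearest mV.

E = (26.7/z) · ln([Cl⁻]_out/[Cl⁻]_in) with z = -1.
For an anion, dividing by z = -1 reverses the sign.
= (26.7/-1) · ln(120/7.60) = -26.70 · ln(15.79)
= -26.70 · (2.7593) = -73.67 mV

-74 mV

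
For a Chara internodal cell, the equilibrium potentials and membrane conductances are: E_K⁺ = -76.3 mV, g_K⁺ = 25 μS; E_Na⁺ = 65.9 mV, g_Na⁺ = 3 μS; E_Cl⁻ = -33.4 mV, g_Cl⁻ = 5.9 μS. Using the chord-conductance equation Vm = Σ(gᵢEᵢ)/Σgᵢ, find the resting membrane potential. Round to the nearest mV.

-56 mV

Σ gᵢEᵢ = 25·(-76.3) + 3·(65.9) + 5.9·(-33.4) = -1906.86
Σ gᵢ = 25 + 3 + 5.9 = 33.9
Vm = -1906.86 / 33.9 = -56.25 mV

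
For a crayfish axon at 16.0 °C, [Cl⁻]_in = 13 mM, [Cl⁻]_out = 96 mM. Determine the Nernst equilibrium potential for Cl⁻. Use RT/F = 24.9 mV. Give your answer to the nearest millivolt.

-50 mV

E = (24.9/z) · ln([Cl⁻]_out/[Cl⁻]_in) with z = -1.
For an anion, dividing by z = -1 reverses the sign.
= (24.9/-1) · ln(96/13) = -24.90 · ln(7.385)
= -24.90 · (1.9994) = -49.79 mV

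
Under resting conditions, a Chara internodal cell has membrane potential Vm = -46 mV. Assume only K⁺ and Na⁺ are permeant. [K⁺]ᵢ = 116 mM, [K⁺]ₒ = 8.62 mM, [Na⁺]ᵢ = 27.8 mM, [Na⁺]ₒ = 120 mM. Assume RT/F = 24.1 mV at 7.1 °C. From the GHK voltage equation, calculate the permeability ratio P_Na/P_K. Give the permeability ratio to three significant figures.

Let α = P_Na/P_K. GHK: Vm = 24.1·ln[(Kₒ + α·Naₒ)/(Kᵢ + α·Naᵢ)].
e^(Vm/24.1) = e^(-46.0/24.1) = 0.14827
So 0.14827·(Kᵢ + α·Naᵢ) = Kₒ + α·Naₒ → α = (0.14827·116.0 − 8.62) / (120.0 − 0.14827·27.8)
α = (17.2 − 8.62) / (120.0 − 4.122) = 8.579/115.9 = 0.07404

0.0740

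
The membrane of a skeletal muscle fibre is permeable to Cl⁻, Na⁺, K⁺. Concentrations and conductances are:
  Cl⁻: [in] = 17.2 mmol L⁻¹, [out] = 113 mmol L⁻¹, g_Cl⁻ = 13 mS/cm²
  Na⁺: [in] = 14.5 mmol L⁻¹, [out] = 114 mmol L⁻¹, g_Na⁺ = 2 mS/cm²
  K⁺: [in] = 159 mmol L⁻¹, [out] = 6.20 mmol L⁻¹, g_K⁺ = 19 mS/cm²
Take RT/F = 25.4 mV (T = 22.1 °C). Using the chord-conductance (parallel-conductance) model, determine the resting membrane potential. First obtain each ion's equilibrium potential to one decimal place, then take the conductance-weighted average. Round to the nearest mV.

E_Cl⁻ = (25.4/-1)·ln(113/17.2) = -47.8 mV
E_Na⁺ = (25.4/1)·ln(114/14.5) = 52.4 mV
E_K⁺ = (25.4/1)·ln(6.20/159) = -82.4 mV
Vm = (Σ gᵢEᵢ)/(Σ gᵢ) = (13·-47.8 + 2·52.4 + 19·-82.4) / (13 + 2 + 19)
= -2082.20 / 34 = -61.24 mV

-61 mV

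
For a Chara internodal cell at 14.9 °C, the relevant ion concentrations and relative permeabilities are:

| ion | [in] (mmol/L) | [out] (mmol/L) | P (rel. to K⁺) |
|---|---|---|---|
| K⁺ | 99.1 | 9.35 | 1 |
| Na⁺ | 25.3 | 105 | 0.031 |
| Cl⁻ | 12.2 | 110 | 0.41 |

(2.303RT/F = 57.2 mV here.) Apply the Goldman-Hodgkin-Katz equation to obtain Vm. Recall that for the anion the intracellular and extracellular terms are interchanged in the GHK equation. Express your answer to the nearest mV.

Vm = 57.2 · log₁₀[(Σ P·[cation]ₒ + Σ P·[anion]ᵢ) / (Σ P·[cation]ᵢ + Σ P·[anion]ₒ)]
Numerator = 1×9.35 + 0.031×105 + 0.41×12.2 = 17.61
Denominator = 1×99.1 + 0.031×25.3 + 0.41×110 = 145
Vm = 57.2 · log₁₀(0.12144) = 57.2 × (-0.9156) = -52.37 mV

-52 mV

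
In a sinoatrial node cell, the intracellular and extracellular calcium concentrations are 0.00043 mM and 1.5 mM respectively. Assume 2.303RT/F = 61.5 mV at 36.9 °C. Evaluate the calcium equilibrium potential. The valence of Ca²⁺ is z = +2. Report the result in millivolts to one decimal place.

108.9 mV

E = (61.5/z) · log₁₀([Ca²⁺]_out/[Ca²⁺]_in) with z = +2.
= (61.5/2) · log₁₀(1.5/0.00043) = 30.75 · log₁₀(3488)
= 30.75 · (3.5426) = 108.94 mV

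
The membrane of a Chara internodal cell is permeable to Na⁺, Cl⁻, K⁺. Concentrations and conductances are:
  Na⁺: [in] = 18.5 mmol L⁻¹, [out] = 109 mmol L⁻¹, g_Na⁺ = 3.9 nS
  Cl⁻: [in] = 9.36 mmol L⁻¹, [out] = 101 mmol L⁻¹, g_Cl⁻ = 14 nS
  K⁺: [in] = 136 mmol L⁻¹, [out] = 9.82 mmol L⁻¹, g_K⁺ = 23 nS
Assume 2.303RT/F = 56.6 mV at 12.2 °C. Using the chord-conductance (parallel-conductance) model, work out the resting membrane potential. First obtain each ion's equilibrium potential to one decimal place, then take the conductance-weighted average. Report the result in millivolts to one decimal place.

-52.2 mV

E_Na⁺ = (56.6/1)·log₁₀(109/18.5) = 43.6 mV
E_Cl⁻ = (56.6/-1)·log₁₀(101/9.36) = -58.5 mV
E_K⁺ = (56.6/1)·log₁₀(9.82/136) = -64.6 mV
Vm = (Σ gᵢEᵢ)/(Σ gᵢ) = (3.9·43.6 + 14·-58.5 + 23·-64.6) / (3.9 + 14 + 23)
= -2134.76 / 40.9 = -52.19 mV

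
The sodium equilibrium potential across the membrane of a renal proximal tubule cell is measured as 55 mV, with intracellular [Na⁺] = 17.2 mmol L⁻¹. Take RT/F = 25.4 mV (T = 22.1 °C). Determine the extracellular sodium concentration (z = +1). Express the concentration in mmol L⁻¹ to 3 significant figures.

150 mmol L⁻¹

Nernst: E = (25.4/1) · ln([out]/[in]), so ln([out]/[in]) = 55.0 × 1 / 25.4 = 2.1654.
[out]/[in] = e^(2.1654) = 8.718.
[out] = 8.718 × 17.2 = 149.9 mmol L⁻¹.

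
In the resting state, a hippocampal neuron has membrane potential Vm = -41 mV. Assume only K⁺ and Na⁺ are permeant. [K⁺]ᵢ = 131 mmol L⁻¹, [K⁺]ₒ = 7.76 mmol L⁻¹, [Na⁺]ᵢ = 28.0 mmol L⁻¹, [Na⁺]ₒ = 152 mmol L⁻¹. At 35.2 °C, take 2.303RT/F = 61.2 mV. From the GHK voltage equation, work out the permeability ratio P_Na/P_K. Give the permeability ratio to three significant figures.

Let α = P_Na/P_K. GHK: Vm = 61.2·log₁₀[(Kₒ + α·Naₒ)/(Kᵢ + α·Naᵢ)].
10^(Vm/61.2) = 10^(-41.0/61.2) = 0.21383
So 0.21383·(Kᵢ + α·Naᵢ) = Kₒ + α·Naₒ → α = (0.21383·131.0 − 7.76) / (152.0 − 0.21383·28.0)
α = (28.01 − 7.76) / (152.0 − 5.987) = 20.25/146 = 0.1387

0.139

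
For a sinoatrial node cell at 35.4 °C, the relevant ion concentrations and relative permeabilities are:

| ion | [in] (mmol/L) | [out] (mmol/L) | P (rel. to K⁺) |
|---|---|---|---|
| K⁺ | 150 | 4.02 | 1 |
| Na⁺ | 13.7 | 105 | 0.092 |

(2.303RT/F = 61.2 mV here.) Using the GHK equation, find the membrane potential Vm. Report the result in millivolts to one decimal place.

-63.9 mV

Vm = 61.2 · log₁₀[(Σ P·[cation]ₒ + Σ P·[anion]ᵢ) / (Σ P·[cation]ᵢ + Σ P·[anion]ₒ)]
Numerator = 1×4.02 + 0.092×105 = 13.68
Denominator = 1×150 + 0.092×13.7 = 151.3
Vm = 61.2 · log₁₀(0.09044) = 61.2 × (-1.0436) = -63.87 mV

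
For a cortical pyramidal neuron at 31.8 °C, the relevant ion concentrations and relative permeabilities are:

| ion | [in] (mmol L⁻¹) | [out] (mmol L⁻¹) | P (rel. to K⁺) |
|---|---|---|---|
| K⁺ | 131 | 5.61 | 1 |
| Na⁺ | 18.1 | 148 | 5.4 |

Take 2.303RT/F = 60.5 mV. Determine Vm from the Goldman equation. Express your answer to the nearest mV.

33 mV

Vm = 60.5 · log₁₀[(Σ P·[cation]ₒ + Σ P·[anion]ᵢ) / (Σ P·[cation]ᵢ + Σ P·[anion]ₒ)]
Numerator = 1×5.61 + 5.4×148 = 804.8
Denominator = 1×131 + 5.4×18.1 = 228.7
Vm = 60.5 · log₁₀(3.5184) = 60.5 × (0.5464) = 33.05 mV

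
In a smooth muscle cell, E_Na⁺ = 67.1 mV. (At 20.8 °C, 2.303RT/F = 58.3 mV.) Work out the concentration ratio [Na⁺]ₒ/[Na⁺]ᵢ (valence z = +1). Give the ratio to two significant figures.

log₁₀([out]/[in]) = E·z/(58.3) = 67.1 × 1 / 58.3 = 1.1509
[out]/[in] = 10^(1.1509) = 14.16

14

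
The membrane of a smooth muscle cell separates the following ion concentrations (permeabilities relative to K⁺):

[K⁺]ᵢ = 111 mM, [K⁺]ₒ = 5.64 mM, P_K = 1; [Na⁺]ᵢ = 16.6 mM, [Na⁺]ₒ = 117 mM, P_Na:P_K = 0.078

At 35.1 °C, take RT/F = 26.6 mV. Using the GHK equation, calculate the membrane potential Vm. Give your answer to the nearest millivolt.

Vm = 26.6 · ln[(Σ P·[cation]ₒ + Σ P·[anion]ᵢ) / (Σ P·[cation]ᵢ + Σ P·[anion]ₒ)]
Numerator = 1×5.64 + 0.078×117 = 14.77
Denominator = 1×111 + 0.078×16.6 = 112.3
Vm = 26.6 · ln(0.13149) = 26.6 × (-2.0288) = -53.97 mV

-54 mV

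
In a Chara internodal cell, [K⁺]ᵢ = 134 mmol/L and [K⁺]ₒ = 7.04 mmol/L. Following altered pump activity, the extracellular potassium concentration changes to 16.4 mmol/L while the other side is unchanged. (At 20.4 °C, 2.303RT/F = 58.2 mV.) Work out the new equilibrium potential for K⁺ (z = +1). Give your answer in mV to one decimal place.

-53.1 mV

After the shift: [K⁺]_out = 16.4, [K⁺]_in = 134 mmol/L.
E_new = (58.2/1)·log₁₀(16.4/134) = 58.20 · (-0.9123) = -53.09 mV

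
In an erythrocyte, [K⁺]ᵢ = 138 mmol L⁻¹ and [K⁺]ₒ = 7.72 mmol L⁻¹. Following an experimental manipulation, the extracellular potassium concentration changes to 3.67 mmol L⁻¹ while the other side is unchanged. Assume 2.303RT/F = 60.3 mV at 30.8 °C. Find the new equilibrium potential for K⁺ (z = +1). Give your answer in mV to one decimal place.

-95.0 mV

After the shift: [K⁺]_out = 3.67, [K⁺]_in = 138 mmol L⁻¹.
E_new = (60.3/1)·log₁₀(3.67/138) = 60.30 · (-1.5752) = -94.99 mV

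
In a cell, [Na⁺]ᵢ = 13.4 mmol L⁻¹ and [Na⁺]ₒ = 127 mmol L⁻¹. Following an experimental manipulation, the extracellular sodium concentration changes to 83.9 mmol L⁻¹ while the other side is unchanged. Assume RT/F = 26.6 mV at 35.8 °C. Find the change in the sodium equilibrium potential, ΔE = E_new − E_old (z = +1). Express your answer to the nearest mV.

E_old = (26.6/1)·ln(127/13.4) = 59.82 mV
E_new = (26.6/1)·ln(83.9/13.4) = 48.79 mV
ΔE = 48.79 − (59.82) = -11.03 mV

-11 mV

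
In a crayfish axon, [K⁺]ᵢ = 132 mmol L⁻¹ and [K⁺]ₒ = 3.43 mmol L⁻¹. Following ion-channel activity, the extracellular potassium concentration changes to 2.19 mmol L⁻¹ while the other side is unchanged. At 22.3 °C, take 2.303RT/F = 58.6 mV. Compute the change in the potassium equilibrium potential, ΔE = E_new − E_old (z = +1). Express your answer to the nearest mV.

E_old = (58.6/1)·log₁₀(3.43/132) = -92.90 mV
E_new = (58.6/1)·log₁₀(2.19/132) = -104.32 mV
ΔE = -104.32 − (-92.90) = -11.42 mV

-11 mV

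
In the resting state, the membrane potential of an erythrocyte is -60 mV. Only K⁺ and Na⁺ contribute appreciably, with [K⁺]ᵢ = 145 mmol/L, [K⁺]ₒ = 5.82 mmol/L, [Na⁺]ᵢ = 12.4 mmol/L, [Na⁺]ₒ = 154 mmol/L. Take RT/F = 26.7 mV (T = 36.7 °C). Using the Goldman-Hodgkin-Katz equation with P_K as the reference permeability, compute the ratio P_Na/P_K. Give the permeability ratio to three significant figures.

0.0623

Let α = P_Na/P_K. GHK: Vm = 26.7·ln[(Kₒ + α·Naₒ)/(Kᵢ + α·Naᵢ)].
e^(Vm/26.7) = e^(-60.0/26.7) = 0.1057
So 0.1057·(Kᵢ + α·Naᵢ) = Kₒ + α·Naₒ → α = (0.1057·145.0 − 5.82) / (154.0 − 0.1057·12.4)
α = (15.33 − 5.82) / (154.0 − 1.311) = 9.506/152.7 = 0.06226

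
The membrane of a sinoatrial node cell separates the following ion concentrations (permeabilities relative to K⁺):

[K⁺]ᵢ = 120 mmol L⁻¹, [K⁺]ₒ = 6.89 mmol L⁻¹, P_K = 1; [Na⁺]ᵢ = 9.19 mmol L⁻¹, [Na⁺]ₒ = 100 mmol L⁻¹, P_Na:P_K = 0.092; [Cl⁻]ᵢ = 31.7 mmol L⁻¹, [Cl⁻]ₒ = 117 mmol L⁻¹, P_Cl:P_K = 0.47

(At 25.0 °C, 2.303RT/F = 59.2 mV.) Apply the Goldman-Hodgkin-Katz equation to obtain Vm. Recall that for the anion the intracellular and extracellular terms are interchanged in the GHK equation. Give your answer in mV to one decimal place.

-44.6 mV

Vm = 59.2 · log₁₀[(Σ P·[cation]ₒ + Σ P·[anion]ᵢ) / (Σ P·[cation]ᵢ + Σ P·[anion]ₒ)]
Numerator = 1×6.89 + 0.092×100 + 0.47×31.7 = 30.99
Denominator = 1×120 + 0.092×9.19 + 0.47×117 = 175.8
Vm = 59.2 · log₁₀(0.17624) = 59.2 × (-0.7539) = -44.63 mV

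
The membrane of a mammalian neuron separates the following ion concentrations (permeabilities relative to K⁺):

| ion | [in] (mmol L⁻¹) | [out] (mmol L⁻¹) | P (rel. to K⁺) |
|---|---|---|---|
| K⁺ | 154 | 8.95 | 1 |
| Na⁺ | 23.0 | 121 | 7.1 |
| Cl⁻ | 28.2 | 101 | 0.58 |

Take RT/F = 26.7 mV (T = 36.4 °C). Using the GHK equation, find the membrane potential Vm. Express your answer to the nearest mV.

Vm = 26.7 · ln[(Σ P·[cation]ₒ + Σ P·[anion]ᵢ) / (Σ P·[cation]ᵢ + Σ P·[anion]ₒ)]
Numerator = 1×8.95 + 7.1×121 + 0.58×28.2 = 884.4
Denominator = 1×154 + 7.1×23.0 + 0.58×101 = 375.9
Vm = 26.7 · ln(2.3529) = 26.7 × (0.8556) = 22.85 mV

23 mV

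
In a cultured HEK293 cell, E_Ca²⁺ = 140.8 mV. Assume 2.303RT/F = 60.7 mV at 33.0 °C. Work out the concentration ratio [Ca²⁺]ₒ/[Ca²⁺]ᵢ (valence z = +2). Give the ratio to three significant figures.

43600

log₁₀([out]/[in]) = E·z/(60.7) = 140.8 × 2 / 60.7 = 4.6392
[out]/[in] = 10^(4.6392) = 4.357e+04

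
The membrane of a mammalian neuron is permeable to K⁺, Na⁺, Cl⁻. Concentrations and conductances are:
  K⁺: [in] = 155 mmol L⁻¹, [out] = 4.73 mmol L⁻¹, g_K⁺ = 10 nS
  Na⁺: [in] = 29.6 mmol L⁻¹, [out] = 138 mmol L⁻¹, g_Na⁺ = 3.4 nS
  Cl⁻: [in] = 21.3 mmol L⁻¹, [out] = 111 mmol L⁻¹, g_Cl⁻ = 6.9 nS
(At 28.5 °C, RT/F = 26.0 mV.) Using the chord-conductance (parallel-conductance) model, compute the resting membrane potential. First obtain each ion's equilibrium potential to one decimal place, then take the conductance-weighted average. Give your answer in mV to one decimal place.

E_K⁺ = (26.0/1)·ln(4.73/155) = -90.7 mV
E_Na⁺ = (26.0/1)·ln(138/29.6) = 40.0 mV
E_Cl⁻ = (26.0/-1)·ln(111/21.3) = -42.9 mV
Vm = (Σ gᵢEᵢ)/(Σ gᵢ) = (10·-90.7 + 3.4·40.0 + 6.9·-42.9) / (10 + 3.4 + 6.9)
= -1067.01 / 20.3 = -52.56 mV

-52.6 mV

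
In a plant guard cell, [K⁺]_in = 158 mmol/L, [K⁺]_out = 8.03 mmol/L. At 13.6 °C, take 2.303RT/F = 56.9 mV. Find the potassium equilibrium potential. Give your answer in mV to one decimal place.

-73.6 mV

E = (56.9/z) · log₁₀([K⁺]_out/[K⁺]_in) with z = +1.
= (56.9/1) · log₁₀(8.03/158) = 56.90 · log₁₀(0.05082)
= 56.90 · (-1.2939) = -73.63 mV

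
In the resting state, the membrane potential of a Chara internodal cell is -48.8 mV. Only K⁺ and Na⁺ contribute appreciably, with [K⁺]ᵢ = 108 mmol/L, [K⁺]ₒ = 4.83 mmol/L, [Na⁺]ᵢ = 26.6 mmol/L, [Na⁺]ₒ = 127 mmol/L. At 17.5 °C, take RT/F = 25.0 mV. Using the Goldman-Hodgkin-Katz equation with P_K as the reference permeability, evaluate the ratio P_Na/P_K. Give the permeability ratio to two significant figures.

Let α = P_Na/P_K. GHK: Vm = 25.0·ln[(Kₒ + α·Naₒ)/(Kᵢ + α·Naᵢ)].
e^(Vm/25.0) = e^(-48.8/25.0) = 0.14199
So 0.14199·(Kᵢ + α·Naᵢ) = Kₒ + α·Naₒ → α = (0.14199·108.0 − 4.83) / (127.0 − 0.14199·26.6)
α = (15.33 − 4.83) / (127.0 − 3.777) = 10.5/123.2 = 0.08525

0.085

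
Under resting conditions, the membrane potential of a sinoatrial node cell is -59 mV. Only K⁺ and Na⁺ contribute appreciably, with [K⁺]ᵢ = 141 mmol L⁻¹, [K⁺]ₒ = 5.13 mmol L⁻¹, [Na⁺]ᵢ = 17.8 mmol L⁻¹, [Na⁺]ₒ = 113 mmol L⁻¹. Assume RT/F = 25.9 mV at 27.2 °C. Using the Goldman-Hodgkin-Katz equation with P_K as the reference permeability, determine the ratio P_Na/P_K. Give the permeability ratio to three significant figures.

0.0838

Let α = P_Na/P_K. GHK: Vm = 25.9·ln[(Kₒ + α·Naₒ)/(Kᵢ + α·Naᵢ)].
e^(Vm/25.9) = e^(-59.0/25.9) = 0.10249
So 0.10249·(Kᵢ + α·Naᵢ) = Kₒ + α·Naₒ → α = (0.10249·141.0 − 5.13) / (113.0 − 0.10249·17.8)
α = (14.45 − 5.13) / (113.0 − 1.824) = 9.321/111.2 = 0.08384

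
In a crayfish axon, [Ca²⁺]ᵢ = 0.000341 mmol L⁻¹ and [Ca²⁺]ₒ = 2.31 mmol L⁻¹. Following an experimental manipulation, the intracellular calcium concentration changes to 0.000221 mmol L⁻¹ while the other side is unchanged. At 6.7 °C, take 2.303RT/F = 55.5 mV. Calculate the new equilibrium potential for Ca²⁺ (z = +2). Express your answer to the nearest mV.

After the shift: [Ca²⁺]_out = 2.31, [Ca²⁺]_in = 0.000221 mmol L⁻¹.
E_new = (55.5/2)·log₁₀(2.31/0.000221) = 27.75 · (4.0192) = 111.53 mV

112 mV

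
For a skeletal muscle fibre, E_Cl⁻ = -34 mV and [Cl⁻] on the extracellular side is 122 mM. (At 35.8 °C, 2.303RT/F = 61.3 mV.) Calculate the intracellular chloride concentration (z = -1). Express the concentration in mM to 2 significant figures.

Nernst: E = (61.3/-1) · log₁₀([out]/[in]), so log₁₀([out]/[in]) = -34.0 × -1 / 61.3 = 0.5546.
[out]/[in] = 10^(0.5546) = 3.586.
[in] = 122 / 3.586 = 34.02 mM.

34 mM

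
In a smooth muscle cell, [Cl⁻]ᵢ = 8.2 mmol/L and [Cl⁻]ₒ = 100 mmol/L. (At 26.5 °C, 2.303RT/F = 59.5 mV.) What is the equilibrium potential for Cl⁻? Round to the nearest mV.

-65 mV

E = (59.5/z) · log₁₀([Cl⁻]_out/[Cl⁻]_in) with z = -1.
For an anion, dividing by z = -1 reverses the sign.
= (59.5/-1) · log₁₀(100/8.2) = -59.50 · log₁₀(12.2)
= -59.50 · (1.0862) = -64.63 mV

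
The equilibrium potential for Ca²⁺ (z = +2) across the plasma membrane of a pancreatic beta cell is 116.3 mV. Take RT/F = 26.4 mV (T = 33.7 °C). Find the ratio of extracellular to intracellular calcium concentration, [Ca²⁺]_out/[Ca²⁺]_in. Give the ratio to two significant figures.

6700

ln([out]/[in]) = E·z/(26.4) = 116.3 × 2 / 26.4 = 8.8106
[out]/[in] = e^(8.8106) = 6705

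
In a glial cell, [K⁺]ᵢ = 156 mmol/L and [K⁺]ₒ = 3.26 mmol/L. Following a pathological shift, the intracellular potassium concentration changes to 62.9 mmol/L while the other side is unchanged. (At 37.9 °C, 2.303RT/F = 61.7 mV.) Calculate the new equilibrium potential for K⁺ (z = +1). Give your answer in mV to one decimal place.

-79.3 mV

After the shift: [K⁺]_out = 3.26, [K⁺]_in = 62.9 mmol/L.
E_new = (61.7/1)·log₁₀(3.26/62.9) = 61.70 · (-1.2854) = -79.31 mV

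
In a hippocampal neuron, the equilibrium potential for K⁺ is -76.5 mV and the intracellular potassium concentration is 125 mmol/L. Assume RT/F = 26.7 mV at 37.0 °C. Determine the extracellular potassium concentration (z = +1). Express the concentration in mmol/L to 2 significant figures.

Nernst: E = (26.7/1) · ln([out]/[in]), so ln([out]/[in]) = -76.5 × 1 / 26.7 = -2.8652.
[out]/[in] = e^(-2.8652) = 0.05697.
[out] = 0.05697 × 125 = 7.122 mmol/L.

7.1 mmol/L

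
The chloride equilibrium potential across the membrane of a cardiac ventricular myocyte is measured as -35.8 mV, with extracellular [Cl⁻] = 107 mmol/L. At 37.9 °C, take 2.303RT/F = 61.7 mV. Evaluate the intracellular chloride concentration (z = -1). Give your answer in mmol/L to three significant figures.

28.1 mmol/L

Nernst: E = (61.7/-1) · log₁₀([out]/[in]), so log₁₀([out]/[in]) = -35.8 × -1 / 61.7 = 0.5802.
[out]/[in] = 10^(0.5802) = 3.804.
[in] = 107 / 3.804 = 28.13 mmol/L.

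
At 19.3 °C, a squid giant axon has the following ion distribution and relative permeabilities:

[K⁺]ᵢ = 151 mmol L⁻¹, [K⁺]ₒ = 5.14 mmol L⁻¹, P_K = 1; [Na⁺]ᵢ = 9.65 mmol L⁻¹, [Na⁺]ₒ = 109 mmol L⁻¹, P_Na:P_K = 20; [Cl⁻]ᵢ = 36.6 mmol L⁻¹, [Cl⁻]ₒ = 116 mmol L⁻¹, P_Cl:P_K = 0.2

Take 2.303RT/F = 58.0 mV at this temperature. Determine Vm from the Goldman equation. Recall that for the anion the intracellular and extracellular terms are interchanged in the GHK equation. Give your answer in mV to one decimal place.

Vm = 58.0 · log₁₀[(Σ P·[cation]ₒ + Σ P·[anion]ᵢ) / (Σ P·[cation]ᵢ + Σ P·[anion]ₒ)]
Numerator = 1×5.14 + 20×109 + 0.2×36.6 = 2192
Denominator = 1×151 + 20×9.65 + 0.2×116 = 367.2
Vm = 58.0 · log₁₀(5.9708) = 58.0 × (0.7760) = 45.01 mV

45.0 mV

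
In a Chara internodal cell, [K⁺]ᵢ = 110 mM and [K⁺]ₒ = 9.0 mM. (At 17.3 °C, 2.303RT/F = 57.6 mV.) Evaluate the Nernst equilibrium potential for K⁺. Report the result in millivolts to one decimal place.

-62.6 mV

E = (57.6/z) · log₁₀([K⁺]_out/[K⁺]_in) with z = +1.
= (57.6/1) · log₁₀(9.0/110) = 57.60 · log₁₀(0.08182)
= 57.60 · (-1.0872) = -62.62 mV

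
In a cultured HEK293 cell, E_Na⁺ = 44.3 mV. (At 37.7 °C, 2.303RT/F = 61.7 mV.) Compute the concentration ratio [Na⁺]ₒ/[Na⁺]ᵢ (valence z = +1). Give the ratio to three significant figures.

log₁₀([out]/[in]) = E·z/(61.7) = 44.3 × 1 / 61.7 = 0.7180
[out]/[in] = 10^(0.7180) = 5.224

5.22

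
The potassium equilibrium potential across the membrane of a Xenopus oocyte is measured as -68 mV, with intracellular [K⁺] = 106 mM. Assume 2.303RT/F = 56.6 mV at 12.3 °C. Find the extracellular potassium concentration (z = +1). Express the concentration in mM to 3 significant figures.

6.67 mM

Nernst: E = (56.6/1) · log₁₀([out]/[in]), so log₁₀([out]/[in]) = -68.0 × 1 / 56.6 = -1.2014.
[out]/[in] = 10^(-1.2014) = 0.06289.
[out] = 0.06289 × 106 = 6.666 mM.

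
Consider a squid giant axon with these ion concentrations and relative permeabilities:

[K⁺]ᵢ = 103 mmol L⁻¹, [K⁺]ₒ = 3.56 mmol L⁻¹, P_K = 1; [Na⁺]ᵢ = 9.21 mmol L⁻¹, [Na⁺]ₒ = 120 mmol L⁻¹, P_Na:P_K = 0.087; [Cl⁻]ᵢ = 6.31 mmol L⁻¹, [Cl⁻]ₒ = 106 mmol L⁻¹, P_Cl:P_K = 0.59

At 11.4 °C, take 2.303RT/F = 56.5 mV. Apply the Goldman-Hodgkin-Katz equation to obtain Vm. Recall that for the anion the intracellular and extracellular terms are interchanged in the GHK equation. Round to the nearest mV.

-55 mV

Vm = 56.5 · log₁₀[(Σ P·[cation]ₒ + Σ P·[anion]ᵢ) / (Σ P·[cation]ᵢ + Σ P·[anion]ₒ)]
Numerator = 1×3.56 + 0.087×120 + 0.59×6.31 = 17.72
Denominator = 1×103 + 0.087×9.21 + 0.59×106 = 166.3
Vm = 56.5 · log₁₀(0.10655) = 56.5 × (-0.9725) = -54.94 mV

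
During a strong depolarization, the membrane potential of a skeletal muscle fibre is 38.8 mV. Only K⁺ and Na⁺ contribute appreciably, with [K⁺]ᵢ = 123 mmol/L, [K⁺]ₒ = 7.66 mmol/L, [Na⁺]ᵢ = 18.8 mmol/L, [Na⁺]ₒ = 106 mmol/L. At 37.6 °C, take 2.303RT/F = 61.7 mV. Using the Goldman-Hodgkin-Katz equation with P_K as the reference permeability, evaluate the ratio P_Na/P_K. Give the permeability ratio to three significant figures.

Let α = P_Na/P_K. GHK: Vm = 61.7·log₁₀[(Kₒ + α·Naₒ)/(Kᵢ + α·Naᵢ)].
10^(Vm/61.7) = 10^(38.8/61.7) = 4.2545
So 4.2545·(Kᵢ + α·Naᵢ) = Kₒ + α·Naₒ → α = (4.2545·123.0 − 7.66) / (106.0 − 4.2545·18.8)
α = (523.3 − 7.66) / (106.0 − 79.98) = 515.6/26.02 = 19.82

19.8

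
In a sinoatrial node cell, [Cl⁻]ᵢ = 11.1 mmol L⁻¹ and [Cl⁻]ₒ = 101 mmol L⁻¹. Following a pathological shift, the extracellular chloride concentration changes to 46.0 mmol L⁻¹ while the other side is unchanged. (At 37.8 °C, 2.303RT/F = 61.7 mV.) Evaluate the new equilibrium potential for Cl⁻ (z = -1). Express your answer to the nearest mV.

-38 mV

After the shift: [Cl⁻]_out = 46.0, [Cl⁻]_in = 11.1 mmol L⁻¹.
E_new = (61.7/-1)·log₁₀(46.0/11.1) = -61.70 · (0.6174) = -38.10 mV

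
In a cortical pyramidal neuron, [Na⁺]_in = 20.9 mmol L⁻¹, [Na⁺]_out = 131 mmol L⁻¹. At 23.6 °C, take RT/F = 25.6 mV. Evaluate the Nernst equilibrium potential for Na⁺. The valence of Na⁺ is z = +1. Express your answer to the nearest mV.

47 mV

E = (25.6/z) · ln([Na⁺]_out/[Na⁺]_in) with z = +1.
= (25.6/1) · ln(131/20.9) = 25.60 · ln(6.268)
= 25.60 · (1.8354) = 46.99 mV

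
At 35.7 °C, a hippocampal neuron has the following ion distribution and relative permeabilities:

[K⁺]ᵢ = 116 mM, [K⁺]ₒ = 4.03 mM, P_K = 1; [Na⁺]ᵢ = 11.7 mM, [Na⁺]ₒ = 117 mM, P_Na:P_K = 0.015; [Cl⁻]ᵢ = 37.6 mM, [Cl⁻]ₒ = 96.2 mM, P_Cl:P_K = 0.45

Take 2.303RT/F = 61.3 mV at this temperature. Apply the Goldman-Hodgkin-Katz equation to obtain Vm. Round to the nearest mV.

Vm = 61.3 · log₁₀[(Σ P·[cation]ₒ + Σ P·[anion]ᵢ) / (Σ P·[cation]ᵢ + Σ P·[anion]ₒ)]
Numerator = 1×4.03 + 0.015×117 + 0.45×37.6 = 22.71
Denominator = 1×116 + 0.015×11.7 + 0.45×96.2 = 159.5
Vm = 61.3 · log₁₀(0.14238) = 61.3 × (-0.8465) = -51.89 mV

-52 mV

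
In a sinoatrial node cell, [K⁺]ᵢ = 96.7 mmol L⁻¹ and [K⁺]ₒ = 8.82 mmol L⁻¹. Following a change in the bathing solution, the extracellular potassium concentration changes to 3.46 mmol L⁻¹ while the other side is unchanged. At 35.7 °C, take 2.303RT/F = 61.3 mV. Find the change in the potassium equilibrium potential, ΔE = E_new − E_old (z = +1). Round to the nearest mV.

E_old = (61.3/1)·log₁₀(8.82/96.7) = -63.75 mV
E_new = (61.3/1)·log₁₀(3.46/96.7) = -88.66 mV
ΔE = -88.66 − (-63.75) = -24.91 mV

-25 mV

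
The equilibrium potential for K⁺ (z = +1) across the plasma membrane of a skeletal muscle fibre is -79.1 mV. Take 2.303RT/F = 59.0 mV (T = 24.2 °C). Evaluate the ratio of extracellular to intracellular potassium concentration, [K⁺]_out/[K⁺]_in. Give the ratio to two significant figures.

0.046

log₁₀([out]/[in]) = E·z/(59.0) = -79.1 × 1 / 59.0 = -1.3407
[out]/[in] = 10^(-1.3407) = 0.04564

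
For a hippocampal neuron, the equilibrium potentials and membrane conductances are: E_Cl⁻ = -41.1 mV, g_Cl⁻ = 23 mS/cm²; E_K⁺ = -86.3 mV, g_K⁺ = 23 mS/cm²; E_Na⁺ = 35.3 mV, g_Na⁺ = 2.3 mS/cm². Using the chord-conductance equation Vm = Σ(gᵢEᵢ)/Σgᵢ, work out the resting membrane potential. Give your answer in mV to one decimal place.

Σ gᵢEᵢ = 23·(-41.1) + 23·(-86.3) + 2.3·(35.3) = -2849.01
Σ gᵢ = 23 + 23 + 2.3 = 48.3
Vm = -2849.01 / 48.3 = -58.99 mV

-59.0 mV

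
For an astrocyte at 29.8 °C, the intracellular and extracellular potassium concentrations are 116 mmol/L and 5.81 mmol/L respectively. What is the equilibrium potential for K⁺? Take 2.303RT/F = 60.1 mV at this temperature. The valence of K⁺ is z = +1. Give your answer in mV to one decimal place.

-78.1 mV

E = (60.1/z) · log₁₀([K⁺]_out/[K⁺]_in) with z = +1.
= (60.1/1) · log₁₀(5.81/116) = 60.10 · log₁₀(0.05009)
= 60.10 · (-1.3003) = -78.15 mV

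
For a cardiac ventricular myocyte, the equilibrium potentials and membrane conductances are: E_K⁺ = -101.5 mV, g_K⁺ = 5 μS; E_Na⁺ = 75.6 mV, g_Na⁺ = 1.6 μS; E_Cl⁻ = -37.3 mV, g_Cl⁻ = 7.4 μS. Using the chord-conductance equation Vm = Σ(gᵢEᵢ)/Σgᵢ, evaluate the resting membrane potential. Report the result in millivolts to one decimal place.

-47.3 mV

Σ gᵢEᵢ = 5·(-101.5) + 1.6·(75.6) + 7.4·(-37.3) = -662.56
Σ gᵢ = 5 + 1.6 + 7.4 = 14
Vm = -662.56 / 14 = -47.33 mV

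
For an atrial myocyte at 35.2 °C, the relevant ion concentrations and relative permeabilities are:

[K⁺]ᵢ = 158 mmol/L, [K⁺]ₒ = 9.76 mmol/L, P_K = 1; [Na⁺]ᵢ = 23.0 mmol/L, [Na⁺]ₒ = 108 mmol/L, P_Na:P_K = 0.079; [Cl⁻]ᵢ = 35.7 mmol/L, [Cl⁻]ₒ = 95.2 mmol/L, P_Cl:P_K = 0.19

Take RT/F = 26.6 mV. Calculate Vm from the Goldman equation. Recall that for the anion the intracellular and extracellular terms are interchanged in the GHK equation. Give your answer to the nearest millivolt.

Vm = 26.6 · ln[(Σ P·[cation]ₒ + Σ P·[anion]ᵢ) / (Σ P·[cation]ᵢ + Σ P·[anion]ₒ)]
Numerator = 1×9.76 + 0.079×108 + 0.19×35.7 = 25.08
Denominator = 1×158 + 0.079×23.0 + 0.19×95.2 = 177.9
Vm = 26.6 · ln(0.14095) = 26.6 × (-1.9594) = -52.12 mV

-52 mV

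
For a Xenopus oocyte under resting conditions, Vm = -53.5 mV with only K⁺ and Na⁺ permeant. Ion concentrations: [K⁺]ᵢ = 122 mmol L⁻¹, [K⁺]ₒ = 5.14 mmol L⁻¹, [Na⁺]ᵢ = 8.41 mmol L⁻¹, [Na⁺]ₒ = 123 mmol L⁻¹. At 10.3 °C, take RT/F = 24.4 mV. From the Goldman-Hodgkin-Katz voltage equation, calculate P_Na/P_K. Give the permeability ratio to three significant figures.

0.0695

Let α = P_Na/P_K. GHK: Vm = 24.4·ln[(Kₒ + α·Naₒ)/(Kᵢ + α·Naᵢ)].
e^(Vm/24.4) = e^(-53.5/24.4) = 0.11162
So 0.11162·(Kᵢ + α·Naᵢ) = Kₒ + α·Naₒ → α = (0.11162·122.0 − 5.14) / (123.0 − 0.11162·8.41)
α = (13.62 − 5.14) / (123.0 − 0.9388) = 8.478/122.1 = 0.06946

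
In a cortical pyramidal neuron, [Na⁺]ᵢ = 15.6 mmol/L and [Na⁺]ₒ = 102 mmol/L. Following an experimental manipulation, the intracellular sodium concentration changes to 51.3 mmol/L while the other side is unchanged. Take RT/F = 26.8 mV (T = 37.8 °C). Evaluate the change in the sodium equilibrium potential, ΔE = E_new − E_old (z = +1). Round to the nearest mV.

E_old = (26.8/1)·ln(102/15.6) = 50.32 mV
E_new = (26.8/1)·ln(102/51.3) = 18.42 mV
ΔE = 18.42 − (50.32) = -31.90 mV

-32 mV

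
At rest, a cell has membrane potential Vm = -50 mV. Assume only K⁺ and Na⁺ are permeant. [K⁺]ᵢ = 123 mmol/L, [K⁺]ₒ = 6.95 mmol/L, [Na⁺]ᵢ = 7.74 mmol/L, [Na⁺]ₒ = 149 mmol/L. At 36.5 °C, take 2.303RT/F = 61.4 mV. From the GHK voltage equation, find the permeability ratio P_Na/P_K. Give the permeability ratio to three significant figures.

0.0806

Let α = P_Na/P_K. GHK: Vm = 61.4·log₁₀[(Kₒ + α·Naₒ)/(Kᵢ + α·Naᵢ)].
10^(Vm/61.4) = 10^(-50.0/61.4) = 0.15334
So 0.15334·(Kᵢ + α·Naᵢ) = Kₒ + α·Naₒ → α = (0.15334·123.0 − 6.95) / (149.0 − 0.15334·7.74)
α = (18.86 − 6.95) / (149.0 − 1.187) = 11.91/147.8 = 0.08058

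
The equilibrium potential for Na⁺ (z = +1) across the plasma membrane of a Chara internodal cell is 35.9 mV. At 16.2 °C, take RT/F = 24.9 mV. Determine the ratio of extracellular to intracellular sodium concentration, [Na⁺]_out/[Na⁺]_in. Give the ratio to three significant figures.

ln([out]/[in]) = E·z/(24.9) = 35.9 × 1 / 24.9 = 1.4418
[out]/[in] = e^(1.4418) = 4.228

4.23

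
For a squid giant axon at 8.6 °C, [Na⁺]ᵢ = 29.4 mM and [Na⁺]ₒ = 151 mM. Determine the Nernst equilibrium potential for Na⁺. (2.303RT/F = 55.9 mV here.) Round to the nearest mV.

E = (55.9/z) · log₁₀([Na⁺]_out/[Na⁺]_in) with z = +1.
= (55.9/1) · log₁₀(151/29.4) = 55.90 · log₁₀(5.136)
= 55.90 · (0.7106) = 39.72 mV

40 mV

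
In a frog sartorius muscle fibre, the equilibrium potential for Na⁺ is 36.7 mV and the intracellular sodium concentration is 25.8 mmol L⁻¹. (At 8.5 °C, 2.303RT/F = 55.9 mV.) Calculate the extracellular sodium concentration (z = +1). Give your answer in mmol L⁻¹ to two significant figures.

Nernst: E = (55.9/1) · log₁₀([out]/[in]), so log₁₀([out]/[in]) = 36.7 × 1 / 55.9 = 0.6565.
[out]/[in] = 10^(0.6565) = 4.535.
[out] = 4.535 × 25.8 = 117 mmol L⁻¹.

120 mmol L⁻¹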